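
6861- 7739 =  - 878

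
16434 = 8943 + 7491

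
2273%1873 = 400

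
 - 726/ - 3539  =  726/3539 = 0.21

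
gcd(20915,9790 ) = 445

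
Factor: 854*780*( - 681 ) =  - 2^3*3^2 * 5^1*7^1*13^1*61^1 * 227^1 = -  453627720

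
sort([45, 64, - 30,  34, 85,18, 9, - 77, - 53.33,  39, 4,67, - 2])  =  [-77, - 53.33, - 30, - 2,4,9,18, 34, 39,45 , 64,67,  85]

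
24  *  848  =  20352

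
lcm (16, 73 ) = 1168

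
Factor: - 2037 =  - 3^1*7^1 * 97^1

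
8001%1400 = 1001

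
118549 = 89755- -28794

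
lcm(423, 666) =31302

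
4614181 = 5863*787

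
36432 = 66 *552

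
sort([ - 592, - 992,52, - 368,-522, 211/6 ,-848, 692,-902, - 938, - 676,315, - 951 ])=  [ - 992 ,-951, - 938, - 902,-848, - 676, - 592, - 522, - 368, 211/6,52, 315, 692 ] 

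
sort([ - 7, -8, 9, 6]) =[- 8 , - 7, 6, 9]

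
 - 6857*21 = - 143997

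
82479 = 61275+21204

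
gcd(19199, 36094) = 1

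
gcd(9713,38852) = 9713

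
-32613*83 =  - 2706879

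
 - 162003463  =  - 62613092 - 99390371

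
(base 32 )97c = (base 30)af2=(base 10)9452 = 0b10010011101100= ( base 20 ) 13CC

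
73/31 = 73/31 =2.35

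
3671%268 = 187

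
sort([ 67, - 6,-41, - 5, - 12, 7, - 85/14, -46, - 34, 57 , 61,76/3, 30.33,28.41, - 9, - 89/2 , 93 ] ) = [ - 46, - 89/2, - 41, - 34, - 12, - 9, - 85/14, - 6, - 5, 7,  76/3 , 28.41,30.33, 57, 61, 67,93 ]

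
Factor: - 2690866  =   - 2^1*397^1*3389^1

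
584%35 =24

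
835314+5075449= 5910763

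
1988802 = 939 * 2118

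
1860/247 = 1860/247 = 7.53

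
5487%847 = 405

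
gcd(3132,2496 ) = 12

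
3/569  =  3/569 = 0.01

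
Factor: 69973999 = 1471^1 * 47569^1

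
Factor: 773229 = 3^1*373^1*691^1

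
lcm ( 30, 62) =930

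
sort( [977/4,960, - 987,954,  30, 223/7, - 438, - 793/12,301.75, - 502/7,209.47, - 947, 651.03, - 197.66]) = [ - 987, - 947,-438, - 197.66 , - 502/7, - 793/12,30,223/7,  209.47, 977/4, 301.75,  651.03,954, 960]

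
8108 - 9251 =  - 1143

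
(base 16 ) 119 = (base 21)d8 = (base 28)a1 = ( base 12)1B5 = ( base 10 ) 281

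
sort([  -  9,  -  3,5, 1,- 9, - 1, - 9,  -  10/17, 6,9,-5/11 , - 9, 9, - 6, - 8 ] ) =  [-9, - 9 , - 9,  -  9, - 8,-6, -3,-1,-10/17, - 5/11,1,5,6, 9,9]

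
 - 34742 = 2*( - 17371)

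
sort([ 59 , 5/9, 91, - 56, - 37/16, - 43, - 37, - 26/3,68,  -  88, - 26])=[ - 88, - 56 , - 43 ,-37, - 26, - 26/3,-37/16,5/9, 59 , 68,91] 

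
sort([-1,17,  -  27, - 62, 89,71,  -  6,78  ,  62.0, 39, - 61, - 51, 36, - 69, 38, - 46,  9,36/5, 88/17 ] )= [ - 69, - 62, - 61,-51, - 46,-27,-6  , - 1, 88/17, 36/5, 9, 17, 36, 38, 39, 62.0, 71,78, 89] 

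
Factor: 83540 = 2^2*5^1*4177^1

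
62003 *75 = 4650225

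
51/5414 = 51/5414 = 0.01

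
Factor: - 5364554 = -2^1*13^1*17^1*53^1 * 229^1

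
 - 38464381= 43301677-81766058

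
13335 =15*889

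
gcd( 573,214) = 1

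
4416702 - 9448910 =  - 5032208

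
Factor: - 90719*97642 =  -8857984598 = - 2^1*83^1*1093^1*48821^1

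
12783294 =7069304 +5713990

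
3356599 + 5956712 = 9313311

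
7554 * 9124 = 68922696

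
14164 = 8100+6064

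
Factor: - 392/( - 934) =2^2*7^2*467^ ( -1 ) = 196/467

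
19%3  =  1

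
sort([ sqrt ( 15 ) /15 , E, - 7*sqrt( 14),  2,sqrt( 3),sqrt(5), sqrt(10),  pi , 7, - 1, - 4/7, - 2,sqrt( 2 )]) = [-7*sqrt(14) ,- 2, - 1, - 4/7,sqrt( 15)/15, sqrt( 2),sqrt( 3),2,sqrt( 5 ),E,  pi,sqrt( 10 )  ,  7]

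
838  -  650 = 188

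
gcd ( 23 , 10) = 1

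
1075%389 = 297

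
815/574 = 1 +241/574 = 1.42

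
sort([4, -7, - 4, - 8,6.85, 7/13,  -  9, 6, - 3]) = [ - 9, -8,-7,-4, - 3, 7/13, 4, 6,6.85]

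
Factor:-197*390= - 2^1*3^1*5^1 * 13^1*197^1 = -76830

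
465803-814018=-348215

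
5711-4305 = 1406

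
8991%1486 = 75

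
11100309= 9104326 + 1995983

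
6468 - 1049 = 5419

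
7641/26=7641/26= 293.88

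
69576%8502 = 1560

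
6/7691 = 6/7691 = 0.00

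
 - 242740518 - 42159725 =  - 284900243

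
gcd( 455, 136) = 1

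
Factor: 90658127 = 7^1*17^1*761833^1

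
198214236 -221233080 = -23018844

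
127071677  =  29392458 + 97679219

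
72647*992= 72065824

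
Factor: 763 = 7^1*109^1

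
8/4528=1/566=0.00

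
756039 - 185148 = 570891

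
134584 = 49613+84971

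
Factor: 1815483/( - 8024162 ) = -2^( - 1)*3^1 * 251^1*2411^1*  4012081^( - 1)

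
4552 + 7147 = 11699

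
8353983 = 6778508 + 1575475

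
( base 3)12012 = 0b10001100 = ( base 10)140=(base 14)a0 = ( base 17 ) 84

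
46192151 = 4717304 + 41474847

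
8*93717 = 749736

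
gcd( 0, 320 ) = 320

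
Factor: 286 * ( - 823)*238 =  - 2^2 *7^1*11^1 *13^1*17^1*823^1 =- 56019964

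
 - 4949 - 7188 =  - 12137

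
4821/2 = 2410 + 1/2 = 2410.50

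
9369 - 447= 8922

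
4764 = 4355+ 409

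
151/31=4 + 27/31 = 4.87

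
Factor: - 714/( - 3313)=2^1*3^1*7^1*17^1*3313^ ( - 1)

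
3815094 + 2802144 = 6617238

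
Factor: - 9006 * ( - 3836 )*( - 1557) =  - 2^3*3^3*7^1*19^1 * 79^1*137^1*173^1 = - 53789703912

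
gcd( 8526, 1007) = 1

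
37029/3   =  12343 = 12343.00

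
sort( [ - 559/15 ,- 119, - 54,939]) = [ - 119 , - 54,-559/15 , 939] 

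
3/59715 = 1/19905 = 0.00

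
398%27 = 20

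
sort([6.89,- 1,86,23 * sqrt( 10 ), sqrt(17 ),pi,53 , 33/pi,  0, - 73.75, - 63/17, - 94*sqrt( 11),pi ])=[ - 94*sqrt ( 11 ), - 73.75, - 63/17,-1,  0,pi, pi,  sqrt ( 17 ), 6.89,33/pi,53,23 * sqrt( 10 ),86 ] 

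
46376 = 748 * 62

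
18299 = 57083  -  38784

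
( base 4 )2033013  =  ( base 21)kg3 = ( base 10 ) 9159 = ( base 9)13506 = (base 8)21707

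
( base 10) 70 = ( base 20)3A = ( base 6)154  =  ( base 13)55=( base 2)1000110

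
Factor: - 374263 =-31^1*12073^1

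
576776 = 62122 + 514654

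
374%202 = 172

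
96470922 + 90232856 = 186703778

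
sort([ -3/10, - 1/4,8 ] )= [ - 3/10, - 1/4,8]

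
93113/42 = 93113/42 = 2216.98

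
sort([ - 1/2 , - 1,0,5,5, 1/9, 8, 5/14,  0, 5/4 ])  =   [ - 1, - 1/2,  0, 0,1/9, 5/14,5/4 , 5,  5, 8]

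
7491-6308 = 1183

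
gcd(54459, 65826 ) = 27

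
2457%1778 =679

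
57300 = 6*9550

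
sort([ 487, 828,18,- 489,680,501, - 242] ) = [  -  489 , - 242, 18, 487,501,680,828] 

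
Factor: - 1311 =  - 3^1 * 19^1*23^1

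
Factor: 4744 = 2^3 * 593^1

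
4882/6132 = 2441/3066 = 0.80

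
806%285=236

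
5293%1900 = 1493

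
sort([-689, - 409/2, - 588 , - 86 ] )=[ -689, - 588 , - 409/2,-86 ] 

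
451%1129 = 451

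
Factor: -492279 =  - 3^1*164093^1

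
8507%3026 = 2455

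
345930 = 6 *57655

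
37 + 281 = 318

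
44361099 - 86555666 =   -  42194567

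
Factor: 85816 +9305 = 95121 = 3^3*13^1*271^1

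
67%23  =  21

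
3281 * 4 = 13124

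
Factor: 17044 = 2^2*4261^1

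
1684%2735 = 1684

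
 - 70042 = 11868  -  81910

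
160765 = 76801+83964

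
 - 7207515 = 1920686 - 9128201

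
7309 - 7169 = 140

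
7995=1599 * 5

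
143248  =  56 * 2558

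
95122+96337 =191459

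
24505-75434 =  - 50929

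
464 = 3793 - 3329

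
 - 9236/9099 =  - 9236/9099 = - 1.02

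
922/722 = 461/361 = 1.28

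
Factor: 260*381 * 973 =2^2*3^1*5^1*7^1*13^1 * 127^1*139^1= 96385380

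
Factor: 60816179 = 239^1*254461^1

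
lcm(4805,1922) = 9610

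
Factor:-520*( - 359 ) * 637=2^3*5^1 *7^2*13^2*359^1 = 118915160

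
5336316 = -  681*( - 7836 ) 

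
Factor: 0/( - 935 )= 0^1 = 0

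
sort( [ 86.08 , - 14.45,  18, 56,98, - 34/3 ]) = [ - 14.45, - 34/3, 18, 56, 86.08, 98 ]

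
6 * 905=5430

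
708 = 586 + 122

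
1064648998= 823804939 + 240844059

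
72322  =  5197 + 67125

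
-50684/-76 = 666  +  17/19   =  666.89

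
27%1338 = 27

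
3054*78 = 238212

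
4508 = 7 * 644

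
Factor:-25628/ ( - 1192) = 43/2 = 2^ ( - 1)*43^1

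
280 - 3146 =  - 2866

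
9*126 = 1134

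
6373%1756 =1105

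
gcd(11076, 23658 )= 6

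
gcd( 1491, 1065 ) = 213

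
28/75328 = 7/18832 =0.00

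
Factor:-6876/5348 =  - 3^2*7^( -1) = -9/7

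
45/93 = 15/31 = 0.48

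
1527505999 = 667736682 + 859769317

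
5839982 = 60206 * 97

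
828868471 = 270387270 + 558481201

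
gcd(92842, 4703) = 1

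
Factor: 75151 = 223^1 * 337^1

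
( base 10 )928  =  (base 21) 224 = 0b1110100000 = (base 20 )268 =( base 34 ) ra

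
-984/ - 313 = 984/313 = 3.14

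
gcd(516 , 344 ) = 172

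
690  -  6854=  - 6164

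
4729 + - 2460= 2269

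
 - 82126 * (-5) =410630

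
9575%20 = 15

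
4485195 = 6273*715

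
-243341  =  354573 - 597914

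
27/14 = 1 + 13/14 = 1.93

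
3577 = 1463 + 2114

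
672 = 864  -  192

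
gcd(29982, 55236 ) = 6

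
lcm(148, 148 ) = 148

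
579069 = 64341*9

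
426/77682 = 71/12947 = 0.01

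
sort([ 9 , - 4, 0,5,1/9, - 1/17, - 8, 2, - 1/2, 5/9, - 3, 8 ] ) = [ - 8, - 4,- 3,-1/2, - 1/17,0,1/9, 5/9,2,5,8, 9]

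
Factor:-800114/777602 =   -  853/829  =  - 829^( - 1) *853^1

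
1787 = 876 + 911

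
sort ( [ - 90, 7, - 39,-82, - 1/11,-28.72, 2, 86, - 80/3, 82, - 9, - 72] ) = [ - 90, - 82, - 72, - 39,  -  28.72, - 80/3 ,-9, - 1/11,2, 7, 82, 86 ] 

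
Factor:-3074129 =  - 47^1*65407^1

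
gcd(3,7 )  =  1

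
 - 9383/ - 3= 9383/3 =3127.67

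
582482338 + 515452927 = 1097935265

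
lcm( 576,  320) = 2880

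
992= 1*992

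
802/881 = 802/881= 0.91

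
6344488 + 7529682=13874170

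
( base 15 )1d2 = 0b110100110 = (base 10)422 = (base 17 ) 17E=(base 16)1a6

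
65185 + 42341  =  107526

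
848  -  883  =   - 35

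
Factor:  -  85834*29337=-2^1*3^1*7^2*11^1*127^1*6131^1 = - 2518112058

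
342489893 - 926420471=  - 583930578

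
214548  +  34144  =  248692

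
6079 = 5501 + 578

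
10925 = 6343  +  4582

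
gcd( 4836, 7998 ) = 186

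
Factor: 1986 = 2^1*3^1*331^1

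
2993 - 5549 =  - 2556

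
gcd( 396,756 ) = 36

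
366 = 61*6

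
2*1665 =3330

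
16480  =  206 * 80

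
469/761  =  469/761 = 0.62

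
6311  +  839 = 7150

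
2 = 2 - 0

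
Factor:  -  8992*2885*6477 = -2^5*3^1*5^1*17^1 * 127^1 *281^1*577^1 = - 168025815840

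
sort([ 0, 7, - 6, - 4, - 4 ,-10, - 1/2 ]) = [ - 10, - 6 , - 4, - 4, - 1/2 , 0,7] 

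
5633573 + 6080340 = 11713913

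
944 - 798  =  146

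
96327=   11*8757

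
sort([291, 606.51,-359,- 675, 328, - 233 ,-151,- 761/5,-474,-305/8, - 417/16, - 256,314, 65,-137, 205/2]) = [ - 675 ,-474,-359,-256, - 233, - 761/5,-151, - 137, - 305/8, - 417/16, 65,205/2, 291, 314, 328,606.51]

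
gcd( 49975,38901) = 1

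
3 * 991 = 2973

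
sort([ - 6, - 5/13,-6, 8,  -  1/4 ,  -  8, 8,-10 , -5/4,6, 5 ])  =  [  -  10, - 8, - 6,-6, - 5/4,  -  5/13,  -  1/4, 5, 6,8,8]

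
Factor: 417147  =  3^1 *211^1*659^1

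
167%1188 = 167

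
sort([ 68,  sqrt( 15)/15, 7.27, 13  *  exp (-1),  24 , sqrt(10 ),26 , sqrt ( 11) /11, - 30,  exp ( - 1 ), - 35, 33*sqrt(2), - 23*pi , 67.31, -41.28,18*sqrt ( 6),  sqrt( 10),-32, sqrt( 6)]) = [ -23*pi, - 41.28, - 35  , - 32,-30,  sqrt(15) /15,sqrt ( 11)/11, exp ( - 1),sqrt (6), sqrt ( 10),sqrt ( 10 ),  13*exp( - 1),  7.27 , 24, 26, 18 * sqrt ( 6),33* sqrt ( 2),  67.31,  68]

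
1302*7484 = 9744168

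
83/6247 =83/6247 = 0.01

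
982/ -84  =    -  491/42 = - 11.69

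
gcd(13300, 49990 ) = 10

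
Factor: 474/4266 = 1/9 = 3^( - 2)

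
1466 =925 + 541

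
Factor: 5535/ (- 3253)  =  -3^3 * 5^1*41^1*3253^ ( - 1 )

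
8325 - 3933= 4392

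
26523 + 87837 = 114360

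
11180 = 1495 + 9685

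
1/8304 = 1/8304 = 0.00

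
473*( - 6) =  - 2838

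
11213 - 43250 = - 32037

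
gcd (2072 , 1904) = 56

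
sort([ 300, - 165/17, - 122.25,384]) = [ - 122.25, - 165/17 , 300, 384]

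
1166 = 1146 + 20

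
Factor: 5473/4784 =421/368  =  2^ ( - 4)*23^ ( - 1)*421^1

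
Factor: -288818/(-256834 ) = 281^( - 1 ) * 457^ ( - 1)*144409^1 = 144409/128417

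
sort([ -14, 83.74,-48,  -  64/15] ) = [-48, - 14,-64/15, 83.74]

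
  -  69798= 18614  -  88412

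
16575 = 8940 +7635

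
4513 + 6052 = 10565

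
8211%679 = 63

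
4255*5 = 21275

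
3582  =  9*398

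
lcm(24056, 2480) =240560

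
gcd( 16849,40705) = 7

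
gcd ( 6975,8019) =9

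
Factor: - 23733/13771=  - 3^4*47^( - 1 )=-81/47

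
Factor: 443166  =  2^1*3^1*233^1 * 317^1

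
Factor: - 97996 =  - 2^2*24499^1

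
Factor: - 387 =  - 3^2*43^1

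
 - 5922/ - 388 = 2961/194 = 15.26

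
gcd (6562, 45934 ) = 6562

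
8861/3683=2 + 1495/3683=2.41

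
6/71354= 3/35677 = 0.00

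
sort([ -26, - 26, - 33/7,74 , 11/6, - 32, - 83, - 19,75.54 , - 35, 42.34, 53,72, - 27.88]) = [ - 83,-35 , - 32, - 27.88, - 26, - 26, - 19,-33/7 , 11/6, 42.34 , 53, 72, 74,  75.54] 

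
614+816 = 1430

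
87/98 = 87/98 = 0.89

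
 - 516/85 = -516/85 = - 6.07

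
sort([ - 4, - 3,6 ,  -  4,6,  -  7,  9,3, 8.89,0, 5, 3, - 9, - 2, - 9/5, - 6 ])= [ - 9, - 7, - 6, - 4, - 4 ,  -  3, - 2, - 9/5,0,3,3, 5,6,6,8.89, 9] 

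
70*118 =8260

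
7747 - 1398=6349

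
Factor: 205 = 5^1*41^1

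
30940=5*6188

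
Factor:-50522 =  - 2^1*25261^1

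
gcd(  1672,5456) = 88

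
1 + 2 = 3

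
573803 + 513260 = 1087063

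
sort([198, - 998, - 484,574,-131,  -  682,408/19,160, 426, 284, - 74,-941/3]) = [  -  998,-682, - 484, - 941/3,- 131,-74, 408/19,160  ,  198,284, 426,574]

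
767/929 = 767/929 = 0.83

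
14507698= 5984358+8523340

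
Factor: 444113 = 444113^1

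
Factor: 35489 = 23^1*1543^1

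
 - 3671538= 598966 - 4270504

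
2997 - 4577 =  - 1580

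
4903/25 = 4903/25 = 196.12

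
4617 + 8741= 13358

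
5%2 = 1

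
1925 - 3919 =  - 1994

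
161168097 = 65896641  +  95271456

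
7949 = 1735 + 6214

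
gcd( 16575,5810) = 5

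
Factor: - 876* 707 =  - 2^2  *  3^1*7^1*73^1*101^1=- 619332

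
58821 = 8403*7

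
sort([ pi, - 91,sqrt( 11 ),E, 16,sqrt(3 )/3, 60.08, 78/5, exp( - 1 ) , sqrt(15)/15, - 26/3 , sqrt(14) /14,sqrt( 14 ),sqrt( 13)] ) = [ - 91, - 26/3, sqrt(15 ) /15 , sqrt (14)/14, exp( - 1 ), sqrt ( 3) /3, E, pi,sqrt(11 ),sqrt( 13),  sqrt(14 ), 78/5,16,60.08] 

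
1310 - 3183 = - 1873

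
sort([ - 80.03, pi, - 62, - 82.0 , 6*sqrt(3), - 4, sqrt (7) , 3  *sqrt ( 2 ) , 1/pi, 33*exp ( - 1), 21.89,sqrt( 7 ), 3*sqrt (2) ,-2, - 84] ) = [ - 84,-82.0,-80.03, - 62 , - 4, - 2,1/pi,sqrt(7 ) , sqrt (7), pi, 3*sqrt( 2 ),3*sqrt(2 ), 6*sqrt(3 ) , 33*exp( - 1),  21.89 ]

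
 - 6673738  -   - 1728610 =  - 4945128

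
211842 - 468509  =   - 256667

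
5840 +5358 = 11198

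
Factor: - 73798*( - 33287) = 2456514026=2^1*33287^1*36899^1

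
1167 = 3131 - 1964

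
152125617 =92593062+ 59532555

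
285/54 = 95/18 = 5.28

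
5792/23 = 5792/23 = 251.83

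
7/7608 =7/7608 = 0.00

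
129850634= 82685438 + 47165196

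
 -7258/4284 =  -2 + 655/2142 =- 1.69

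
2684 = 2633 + 51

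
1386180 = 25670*54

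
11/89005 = 11/89005=0.00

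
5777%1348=385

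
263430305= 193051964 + 70378341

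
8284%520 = 484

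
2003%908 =187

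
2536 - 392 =2144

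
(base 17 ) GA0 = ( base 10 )4794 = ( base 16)12ba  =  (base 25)7gj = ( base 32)4lq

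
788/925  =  788/925  =  0.85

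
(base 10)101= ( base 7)203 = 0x65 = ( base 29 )3e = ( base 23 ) 49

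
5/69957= 5/69957 = 0.00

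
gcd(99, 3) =3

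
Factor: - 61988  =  -2^2 * 15497^1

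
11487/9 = 3829/3=1276.33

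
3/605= 3/605 = 0.00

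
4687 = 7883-3196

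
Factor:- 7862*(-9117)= 2^1 * 3^2*1013^1*3931^1 = 71677854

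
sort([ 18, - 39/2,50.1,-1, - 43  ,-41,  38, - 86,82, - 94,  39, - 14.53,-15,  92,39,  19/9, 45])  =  [ - 94, - 86, - 43, - 41,  -  39/2,- 15,  -  14.53, - 1,19/9, 18,38,  39, 39, 45,50.1,82,92 ]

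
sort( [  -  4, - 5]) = [ - 5, - 4 ] 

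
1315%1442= 1315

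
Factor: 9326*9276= 86507976 =2^3 * 3^1*773^1*4663^1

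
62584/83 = 62584/83  =  754.02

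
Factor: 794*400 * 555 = 2^5*3^1 *5^3 * 37^1*397^1 = 176268000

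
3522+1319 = 4841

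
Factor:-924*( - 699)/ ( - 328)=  - 161469/82   =  -2^(  -  1)*3^2*7^1*11^1*41^( - 1 )*233^1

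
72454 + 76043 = 148497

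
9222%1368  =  1014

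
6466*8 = 51728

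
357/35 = 51/5 = 10.20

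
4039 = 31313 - 27274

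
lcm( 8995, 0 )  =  0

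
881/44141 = 881/44141=0.02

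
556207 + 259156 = 815363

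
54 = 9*6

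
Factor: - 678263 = - 41^1*71^1*233^1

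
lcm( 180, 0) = 0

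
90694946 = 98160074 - 7465128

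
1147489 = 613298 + 534191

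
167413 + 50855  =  218268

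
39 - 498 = - 459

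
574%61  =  25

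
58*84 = 4872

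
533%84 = 29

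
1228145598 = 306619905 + 921525693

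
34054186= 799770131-765715945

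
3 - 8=-5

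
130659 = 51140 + 79519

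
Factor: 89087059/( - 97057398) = -2^( - 1)*3^( - 1)*16176233^( - 1 )*89087059^1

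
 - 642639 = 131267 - 773906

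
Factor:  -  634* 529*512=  - 2^10*23^2*317^1 =-171717632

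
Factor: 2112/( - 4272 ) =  - 44/89 = - 2^2*11^1 * 89^( - 1) 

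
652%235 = 182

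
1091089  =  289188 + 801901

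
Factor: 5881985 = 5^1*1176397^1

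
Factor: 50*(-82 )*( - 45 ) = 2^2*3^2*5^3*41^1 = 184500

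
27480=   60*458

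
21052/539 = 39+ 31/539 = 39.06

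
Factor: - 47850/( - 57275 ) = 2^1 * 3^1*11^1*79^( - 1 ) = 66/79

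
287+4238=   4525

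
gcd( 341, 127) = 1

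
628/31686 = 314/15843 = 0.02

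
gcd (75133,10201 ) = 1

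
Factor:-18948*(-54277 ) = 1028440596 = 2^2*3^1*1579^1*54277^1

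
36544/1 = 36544 = 36544.00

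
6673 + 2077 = 8750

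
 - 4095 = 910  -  5005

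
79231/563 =79231/563 = 140.73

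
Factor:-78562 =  - 2^1*11^1 * 3571^1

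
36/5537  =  36/5537 = 0.01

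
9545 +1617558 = 1627103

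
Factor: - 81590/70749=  - 2^1*3^( - 2)*5^1* 7^ ( - 1) * 41^1*199^1*1123^( - 1) 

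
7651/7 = 1093 = 1093.00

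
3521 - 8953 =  - 5432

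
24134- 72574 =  - 48440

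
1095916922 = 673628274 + 422288648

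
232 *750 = 174000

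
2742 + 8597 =11339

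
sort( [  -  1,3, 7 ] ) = [ -1, 3, 7 ]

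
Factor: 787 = 787^1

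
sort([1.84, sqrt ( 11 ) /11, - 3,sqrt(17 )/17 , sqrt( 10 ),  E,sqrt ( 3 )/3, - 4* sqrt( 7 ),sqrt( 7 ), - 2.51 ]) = [  -  4 * sqrt(7 ) , - 3,-2.51 , sqrt(17) /17, sqrt( 11)/11 , sqrt( 3 )/3 , 1.84,sqrt( 7 ),  E,sqrt( 10) ] 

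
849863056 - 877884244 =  - 28021188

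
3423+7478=10901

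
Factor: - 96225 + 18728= - 7^1 * 11071^1 = - 77497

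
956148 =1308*731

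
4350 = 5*870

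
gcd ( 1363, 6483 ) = 1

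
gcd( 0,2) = 2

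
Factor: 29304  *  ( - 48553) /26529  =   - 12817992/239= -2^3*3^1*11^1*23^1 * 239^( - 1)*2111^1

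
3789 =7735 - 3946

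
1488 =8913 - 7425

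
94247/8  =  94247/8  =  11780.88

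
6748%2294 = 2160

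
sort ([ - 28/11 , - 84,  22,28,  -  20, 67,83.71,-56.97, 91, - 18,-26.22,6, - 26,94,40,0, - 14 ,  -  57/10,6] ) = [ - 84, - 56.97, - 26.22, - 26,  -  20, - 18,-14,- 57/10, - 28/11,0, 6,6, 22, 28,40,67, 83.71 , 91,94 ] 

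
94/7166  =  47/3583 = 0.01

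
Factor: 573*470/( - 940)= -2^ ( - 1)*3^1 * 191^1 = -573/2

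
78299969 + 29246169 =107546138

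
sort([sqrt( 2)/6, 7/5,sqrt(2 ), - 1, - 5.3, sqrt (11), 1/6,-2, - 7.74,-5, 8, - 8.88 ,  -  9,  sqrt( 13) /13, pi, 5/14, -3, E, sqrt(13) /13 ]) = [  -  9, - 8.88,  -  7.74,-5.3,- 5, - 3, - 2,-1, 1/6, sqrt(2)/6,sqrt(13 )/13, sqrt( 13 ) /13, 5/14,7/5, sqrt( 2) , E,pi, sqrt(11),8 ] 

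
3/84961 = 3/84961 = 0.00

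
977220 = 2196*445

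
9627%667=289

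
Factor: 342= 2^1*3^2*19^1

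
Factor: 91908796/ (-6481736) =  -2^( - 1)*7^1*19^( - 1 )*  42643^( - 1)*3282457^1 = -22977199/1620434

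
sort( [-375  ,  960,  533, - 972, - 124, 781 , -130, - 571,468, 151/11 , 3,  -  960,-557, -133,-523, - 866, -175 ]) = [-972, - 960, - 866, -571, - 557,-523,-375, - 175, - 133,  -  130, - 124,3,151/11, 468 , 533,781, 960 ]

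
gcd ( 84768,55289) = 1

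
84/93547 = 84/93547  =  0.00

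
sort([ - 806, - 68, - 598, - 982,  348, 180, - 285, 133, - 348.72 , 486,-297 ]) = [ - 982,-806 , - 598, - 348.72 , - 297, - 285, - 68,133,180, 348,486]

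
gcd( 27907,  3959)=1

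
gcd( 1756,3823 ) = 1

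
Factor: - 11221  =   -7^2*229^1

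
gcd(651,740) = 1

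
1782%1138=644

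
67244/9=7471 + 5/9 =7471.56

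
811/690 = 811/690 = 1.18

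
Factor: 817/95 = 5^( - 1 )*43^1= 43/5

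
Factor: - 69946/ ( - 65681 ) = 2^1*7^( - 1 )*11^( - 1)*41^1= 82/77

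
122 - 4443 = -4321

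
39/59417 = 39/59417   =  0.00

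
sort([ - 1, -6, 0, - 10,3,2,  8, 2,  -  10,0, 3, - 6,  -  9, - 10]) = [  -  10, - 10,  -  10, -9, - 6, - 6,-1,0,0,2, 2, 3,3,8]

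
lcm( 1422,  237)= 1422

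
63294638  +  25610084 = 88904722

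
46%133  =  46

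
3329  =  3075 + 254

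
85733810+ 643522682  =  729256492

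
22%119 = 22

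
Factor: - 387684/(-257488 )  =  801/532 = 2^( - 2)*3^2* 7^( - 1) * 19^( - 1)*89^1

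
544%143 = 115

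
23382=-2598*( - 9)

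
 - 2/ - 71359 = 2/71359 =0.00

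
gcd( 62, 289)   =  1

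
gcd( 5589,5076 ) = 27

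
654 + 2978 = 3632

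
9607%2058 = 1375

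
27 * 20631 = 557037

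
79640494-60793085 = 18847409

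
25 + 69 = 94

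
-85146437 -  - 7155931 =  - 77990506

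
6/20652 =1/3442=0.00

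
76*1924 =146224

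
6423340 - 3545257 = 2878083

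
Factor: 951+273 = 1224= 2^3*3^2 * 17^1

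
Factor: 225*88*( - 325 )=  - 6435000  =  - 2^3*3^2*5^4 * 11^1*13^1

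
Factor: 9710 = 2^1 * 5^1 * 971^1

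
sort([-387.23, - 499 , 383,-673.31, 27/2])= [ - 673.31,-499, - 387.23,27/2,  383]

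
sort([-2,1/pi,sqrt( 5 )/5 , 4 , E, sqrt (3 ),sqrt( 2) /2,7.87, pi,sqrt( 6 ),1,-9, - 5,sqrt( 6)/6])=[ - 9,  -  5, -2,1/pi,sqrt( 6)/6,sqrt( 5)/5, sqrt( 2)/2, 1, sqrt( 3),sqrt( 6 ),E , pi,4,7.87 ] 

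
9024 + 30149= 39173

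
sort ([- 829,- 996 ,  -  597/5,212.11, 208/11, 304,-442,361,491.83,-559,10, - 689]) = [ - 996 ,  -  829, - 689, - 559, - 442, - 597/5,10,  208/11 , 212.11,  304 , 361, 491.83]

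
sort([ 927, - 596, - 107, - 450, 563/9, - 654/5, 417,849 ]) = [  -  596, - 450, - 654/5,-107, 563/9 , 417,  849,927]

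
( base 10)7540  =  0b1110101110100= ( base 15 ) 237A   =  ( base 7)30661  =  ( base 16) 1D74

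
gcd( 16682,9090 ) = 2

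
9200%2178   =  488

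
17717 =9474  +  8243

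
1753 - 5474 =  - 3721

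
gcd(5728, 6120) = 8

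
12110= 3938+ 8172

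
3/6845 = 3/6845 = 0.00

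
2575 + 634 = 3209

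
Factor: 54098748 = 2^2*3^2*11^1*67^1* 2039^1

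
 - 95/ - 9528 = 95/9528 = 0.01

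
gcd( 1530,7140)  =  510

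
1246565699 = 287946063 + 958619636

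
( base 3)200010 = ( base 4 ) 13221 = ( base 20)149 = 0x1e9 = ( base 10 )489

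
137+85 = 222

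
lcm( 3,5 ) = 15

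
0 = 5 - 5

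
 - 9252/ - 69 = 3084/23 = 134.09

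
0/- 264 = 0/1 = - 0.00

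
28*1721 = 48188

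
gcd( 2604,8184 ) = 372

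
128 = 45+83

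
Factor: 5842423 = 1487^1*3929^1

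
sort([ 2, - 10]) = [  -  10,2]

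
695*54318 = 37751010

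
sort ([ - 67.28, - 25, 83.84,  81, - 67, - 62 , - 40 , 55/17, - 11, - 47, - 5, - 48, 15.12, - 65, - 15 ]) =[ - 67.28, - 67, -65, - 62,-48, - 47,  -  40, - 25, - 15, - 11, - 5,55/17,15.12, 81, 83.84]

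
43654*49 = 2139046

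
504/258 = 84/43 = 1.95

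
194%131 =63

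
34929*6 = 209574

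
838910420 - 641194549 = 197715871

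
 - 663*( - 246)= 163098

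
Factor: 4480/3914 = 2^6*5^1*7^1*19^(  -  1)*103^( - 1) = 2240/1957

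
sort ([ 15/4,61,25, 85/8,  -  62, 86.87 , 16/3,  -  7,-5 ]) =[-62, - 7, - 5 , 15/4, 16/3,85/8,25,61,  86.87] 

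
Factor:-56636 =- 2^2 * 14159^1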